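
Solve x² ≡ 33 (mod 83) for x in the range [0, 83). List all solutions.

Since 83 ≡ 3 (mod 4), a square root of 33 is 33^((83+1)/4) = 33^21 mod 83.
Repeated squaring: 33^2≡10, 33^4≡17, 33^8≡40, 33^16≡23 (mod 83).
33^21 = 33^(16+4+1) ≡ 38 (mod 83).
Check: 38² = 1444 ≡ 33 (mod 83). The two roots are 38 and 45.

38, 45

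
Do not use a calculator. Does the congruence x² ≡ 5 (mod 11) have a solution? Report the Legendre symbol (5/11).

Euler's criterion: (5/11) ≡ 5^5 (mod 11).
5^2 ≡ 3 (mod 11)
5^4 ≡ 9 (mod 11)
5^5 = 5^(4+1) ≡ 1 (mod 11).
Result is 1, so (5/11) = 1.

1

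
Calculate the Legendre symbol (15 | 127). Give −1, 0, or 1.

1

Euler's criterion: (15/127) ≡ 15^63 (mod 127).
15^2 ≡ 98 (mod 127)
15^4 ≡ 79 (mod 127)
15^8 ≡ 18 (mod 127)
15^16 ≡ 70 (mod 127)
15^32 ≡ 74 (mod 127)
15^63 = 15^(32+16+8+4+2+1) ≡ 1 (mod 127).
Result is 1, so (15/127) = 1.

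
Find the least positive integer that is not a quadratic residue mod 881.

(2/881) = +1, so 2 is a residue.
(3/881) = −1, so 3 is the smallest positive non-residue mod 881.

3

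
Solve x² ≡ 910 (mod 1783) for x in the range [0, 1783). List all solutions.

Since 1783 ≡ 3 (mod 4), a square root of 910 is 910^((1783+1)/4) = 910^446 mod 1783.
Repeated squaring: 910^2≡788, 910^4≡460, 910^8≡1206, 910^16≡1291, 910^32≡1359, 910^64≡1476, 910^128≡1533, 910^256≡95 (mod 1783).
910^446 = 910^(256+128+32+16+8+4+2) ≡ 1166 (mod 1783).
Check: 1166² = 1359556 ≡ 910 (mod 1783). The two roots are 617 and 1166.

617, 1166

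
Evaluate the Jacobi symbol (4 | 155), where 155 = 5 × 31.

Pull out 2^2: since 155 ≡ 3 (mod 8), (2/155) = -1, so (2/155)^2 = +1.
Reached (1/155) = 1. Collecting the sign flips along the way, the symbol is +1.

1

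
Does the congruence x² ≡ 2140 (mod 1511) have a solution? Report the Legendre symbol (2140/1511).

-1

First reduce: 2140 ≡ 629 (mod 1511).
Reciprocity: 629 ≡ 1 and 1511 ≡ 3 (mod 4), so (629/1511) = +(1511/629).
Reduce top mod 629: now compute (253/629).
Reciprocity: 253 ≡ 1 and 629 ≡ 1 (mod 4), so (253/629) = +(629/253).
Reduce top mod 253: now compute (123/253).
Reciprocity: 123 ≡ 3 and 253 ≡ 1 (mod 4), so (123/253) = +(253/123).
Reduce top mod 123: now compute (7/123).
Reciprocity: 7 ≡ 3 and 123 ≡ 3 (mod 4), so (7/123) = −(123/7).
Reduce top mod 7: now compute (4/7).
Pull out 2^2: since 7 ≡ 7 (mod 8), (2/7) = +1, so (2/7)^2 = +1.
Reached (1/7) = 1. Collecting the sign flips along the way, the symbol is -1.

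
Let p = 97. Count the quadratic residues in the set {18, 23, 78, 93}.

(18/97) = +1 → QR.
(23/97) = -1 → non-residue.
(78/97) = -1 → non-residue.
(93/97) = +1 → QR.
Total quadratic residues among the 4: 2.

2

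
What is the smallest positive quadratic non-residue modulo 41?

3

(2/41) = +1, so 2 is a residue.
(3/41) = −1, so 3 is the smallest positive non-residue mod 41.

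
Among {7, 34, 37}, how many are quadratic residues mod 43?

(7/43) = -1 → non-residue.
(34/43) = -1 → non-residue.
(37/43) = -1 → non-residue.
Total quadratic residues among the 3: 0.

0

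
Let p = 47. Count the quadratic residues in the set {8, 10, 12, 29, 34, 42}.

(8/47) = +1 → QR.
(10/47) = -1 → non-residue.
(12/47) = +1 → QR.
(29/47) = -1 → non-residue.
(34/47) = +1 → QR.
(42/47) = +1 → QR.
Total quadratic residues among the 6: 4.

4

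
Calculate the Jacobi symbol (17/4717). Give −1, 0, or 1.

Reciprocity: 17 ≡ 1 and 4717 ≡ 1 (mod 4), so (17/4717) = +(4717/17).
Reduce top mod 17: now compute (8/17).
Pull out 2^3: since 17 ≡ 1 (mod 8), (2/17) = +1, so (2/17)^3 = +1.
Reached (1/17) = 1. Collecting the sign flips along the way, the symbol is +1.

1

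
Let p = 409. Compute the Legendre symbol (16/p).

Pull out 2^4: since 409 ≡ 1 (mod 8), (2/409) = +1, so (2/409)^4 = +1.
Reached (1/409) = 1. Collecting the sign flips along the way, the symbol is +1.

1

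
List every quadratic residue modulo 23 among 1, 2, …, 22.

Square k = 1,…,11 (k and 23−k give the same square):
1²=1, 2²=4, 3²=9, 4²=16, 5²≡2, 6²≡13, 7²≡3, 8²≡18, 9²≡12, 10²≡8, 11²≡6 (mod 23).
So the quadratic residues mod 23 are {1, 2, 3, 4, 6, 8, 9, 12, 13, 16, 18}.

1, 2, 3, 4, 6, 8, 9, 12, 13, 16, 18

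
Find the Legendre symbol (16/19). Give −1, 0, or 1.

1

Euler's criterion: (16/19) ≡ 16^9 (mod 19).
16^2 ≡ 9 (mod 19)
16^4 ≡ 5 (mod 19)
16^8 ≡ 6 (mod 19)
16^9 = 16^(8+1) ≡ 1 (mod 19).
Result is 1, so (16/19) = 1.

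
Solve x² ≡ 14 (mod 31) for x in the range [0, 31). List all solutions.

Since 31 ≡ 3 (mod 4), a square root of 14 is 14^((31+1)/4) = 14^8 mod 31.
Repeated squaring: 14^2≡10, 14^4≡7, 14^8≡18 (mod 31).
14^8 = 14^(8) ≡ 18 (mod 31).
Check: 18² = 324 ≡ 14 (mod 31). The two roots are 13 and 18.

13, 18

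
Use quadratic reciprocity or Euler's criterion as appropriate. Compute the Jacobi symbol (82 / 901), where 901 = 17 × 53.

Pull out 2: since 901 ≡ 5 (mod 8), (2/901) = -1.
Reciprocity: 41 ≡ 1 and 901 ≡ 1 (mod 4), so (41/901) = +(901/41).
Reduce top mod 41: now compute (40/41).
Pull out 2^3: since 41 ≡ 1 (mod 8), (2/41) = +1, so (2/41)^3 = +1.
Reciprocity: 5 ≡ 1 and 41 ≡ 1 (mod 4), so (5/41) = +(41/5).
Reduce top mod 5: now compute (1/5).
Reached (1/5) = 1. Collecting the sign flips along the way, the symbol is -1.

-1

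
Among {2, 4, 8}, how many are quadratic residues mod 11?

1

(2/11) = -1 → non-residue.
(4/11) = +1 → QR.
(8/11) = -1 → non-residue.
Total quadratic residues among the 3: 1.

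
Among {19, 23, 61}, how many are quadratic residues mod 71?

1

(19/71) = +1 → QR.
(23/71) = -1 → non-residue.
(61/71) = -1 → non-residue.
Total quadratic residues among the 3: 1.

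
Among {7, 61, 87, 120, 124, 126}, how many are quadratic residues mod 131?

(7/131) = +1 → QR.
(61/131) = +1 → QR.
(87/131) = -1 → non-residue.
(120/131) = -1 → non-residue.
(124/131) = -1 → non-residue.
(126/131) = -1 → non-residue.
Total quadratic residues among the 6: 2.

2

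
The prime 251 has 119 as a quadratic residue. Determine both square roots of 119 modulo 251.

Since 251 ≡ 3 (mod 4), a square root of 119 is 119^((251+1)/4) = 119^63 mod 251.
Repeated squaring: 119^2≡105, 119^4≡232, 119^8≡110, 119^16≡52, 119^32≡194 (mod 251).
119^63 = 119^(32+16+8+4+2+1) ≡ 118 (mod 251).
Check: 118² = 13924 ≡ 119 (mod 251). The two roots are 118 and 133.

118, 133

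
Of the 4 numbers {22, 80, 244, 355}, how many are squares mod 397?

(22/397) = -1 → non-residue.
(80/397) = -1 → non-residue.
(244/397) = -1 → non-residue.
(355/397) = +1 → QR.
Total quadratic residues among the 4: 1.

1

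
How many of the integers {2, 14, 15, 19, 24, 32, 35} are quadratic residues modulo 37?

(2/37) = -1 → non-residue.
(14/37) = -1 → non-residue.
(15/37) = -1 → non-residue.
(19/37) = -1 → non-residue.
(24/37) = -1 → non-residue.
(32/37) = -1 → non-residue.
(35/37) = -1 → non-residue.
Total quadratic residues among the 7: 0.

0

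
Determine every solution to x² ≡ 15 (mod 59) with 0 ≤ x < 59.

29, 30

Since 59 ≡ 3 (mod 4), a square root of 15 is 15^((59+1)/4) = 15^15 mod 59.
Repeated squaring: 15^2≡48, 15^4≡3, 15^8≡9 (mod 59).
15^15 = 15^(8+4+2+1) ≡ 29 (mod 59).
Check: 29² = 841 ≡ 15 (mod 59). The two roots are 29 and 30.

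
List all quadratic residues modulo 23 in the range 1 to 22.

1, 2, 3, 4, 6, 8, 9, 12, 13, 16, 18

Square k = 1,…,11 (k and 23−k give the same square):
1²=1, 2²=4, 3²=9, 4²=16, 5²≡2, 6²≡13, 7²≡3, 8²≡18, 9²≡12, 10²≡8, 11²≡6 (mod 23).
So the quadratic residues mod 23 are {1, 2, 3, 4, 6, 8, 9, 12, 13, 16, 18}.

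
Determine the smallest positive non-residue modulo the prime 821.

2

(2/821) = −1, so 2 is the smallest positive non-residue mod 821.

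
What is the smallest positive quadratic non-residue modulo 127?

(2/127) = +1, so 2 is a residue.
(3/127) = −1, so 3 is the smallest positive non-residue mod 127.

3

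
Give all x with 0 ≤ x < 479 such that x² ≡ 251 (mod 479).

71, 408

Since 479 ≡ 3 (mod 4), a square root of 251 is 251^((479+1)/4) = 251^120 mod 479.
Repeated squaring: 251^2≡252, 251^4≡276, 251^8≡15, 251^16≡225, 251^32≡330, 251^64≡167 (mod 479).
251^120 = 251^(64+32+16+8) ≡ 71 (mod 479).
Check: 71² = 5041 ≡ 251 (mod 479). The two roots are 71 and 408.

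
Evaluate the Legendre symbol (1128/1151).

Pull out 2^3: since 1151 ≡ 7 (mod 8), (2/1151) = +1, so (2/1151)^3 = +1.
Reciprocity: 141 ≡ 1 and 1151 ≡ 3 (mod 4), so (141/1151) = +(1151/141).
Reduce top mod 141: now compute (23/141).
Reciprocity: 23 ≡ 3 and 141 ≡ 1 (mod 4), so (23/141) = +(141/23).
Reduce top mod 23: now compute (3/23).
Reciprocity: 3 ≡ 3 and 23 ≡ 3 (mod 4), so (3/23) = −(23/3).
Reduce top mod 3: now compute (2/3).
Pull out 2: since 3 ≡ 3 (mod 8), (2/3) = -1.
Reached (1/3) = 1. Collecting the sign flips along the way, the symbol is +1.

1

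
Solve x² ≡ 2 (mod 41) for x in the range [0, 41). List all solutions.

17, 24

41 ≡ 1 (mod 4), so we find a root by search.
Trying successive values, 17² = 289 ≡ 2 (mod 41). The other root is 41 − 17 = 24.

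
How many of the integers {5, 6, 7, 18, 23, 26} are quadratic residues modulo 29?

(5/29) = +1 → QR.
(6/29) = +1 → QR.
(7/29) = +1 → QR.
(18/29) = -1 → non-residue.
(23/29) = +1 → QR.
(26/29) = -1 → non-residue.
Total quadratic residues among the 6: 4.

4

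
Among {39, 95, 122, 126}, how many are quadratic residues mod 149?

2

(39/149) = +1 → QR.
(95/149) = +1 → QR.
(122/149) = -1 → non-residue.
(126/149) = -1 → non-residue.
Total quadratic residues among the 4: 2.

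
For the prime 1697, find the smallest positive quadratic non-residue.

(2/1697) = +1, so 2 is a residue.
(3/1697) = −1, so 3 is the smallest positive non-residue mod 1697.

3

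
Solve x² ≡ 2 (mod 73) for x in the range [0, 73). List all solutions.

32, 41

73 ≡ 1 (mod 4), so we find a root by search.
Trying successive values, 32² = 1024 ≡ 2 (mod 73). The other root is 73 − 32 = 41.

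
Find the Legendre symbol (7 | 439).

1

Euler's criterion: (7/439) ≡ 7^219 (mod 439).
7^2 ≡ 49 (mod 439)
7^4 ≡ 206 (mod 439)
7^8 ≡ 292 (mod 439)
7^16 ≡ 98 (mod 439)
7^32 ≡ 385 (mod 439)
7^64 ≡ 282 (mod 439)
7^128 ≡ 65 (mod 439)
7^219 = 7^(128+64+16+8+2+1) ≡ 1 (mod 439).
Result is 1, so (7/439) = 1.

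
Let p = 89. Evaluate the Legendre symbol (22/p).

1

Pull out 2: since 89 ≡ 1 (mod 8), (2/89) = +1.
Reciprocity: 11 ≡ 3 and 89 ≡ 1 (mod 4), so (11/89) = +(89/11).
Reduce top mod 11: now compute (1/11).
Reached (1/11) = 1. Collecting the sign flips along the way, the symbol is +1.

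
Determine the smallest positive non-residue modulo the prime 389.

2

(2/389) = −1, so 2 is the smallest positive non-residue mod 389.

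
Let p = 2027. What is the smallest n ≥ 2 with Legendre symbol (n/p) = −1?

(2/2027) = −1, so 2 is the smallest positive non-residue mod 2027.

2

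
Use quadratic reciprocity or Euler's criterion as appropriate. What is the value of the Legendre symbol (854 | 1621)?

1

Pull out 2: since 1621 ≡ 5 (mod 8), (2/1621) = -1.
Reciprocity: 427 ≡ 3 and 1621 ≡ 1 (mod 4), so (427/1621) = +(1621/427).
Reduce top mod 427: now compute (340/427).
Pull out 2^2: since 427 ≡ 3 (mod 8), (2/427) = -1, so (2/427)^2 = +1.
Reciprocity: 85 ≡ 1 and 427 ≡ 3 (mod 4), so (85/427) = +(427/85).
Reduce top mod 85: now compute (2/85).
Pull out 2: since 85 ≡ 5 (mod 8), (2/85) = -1.
Reached (1/85) = 1. Collecting the sign flips along the way, the symbol is +1.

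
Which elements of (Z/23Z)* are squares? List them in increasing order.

1 2 3 4 6 8 9 12 13 16 18

Square k = 1,…,11 (k and 23−k give the same square):
1²=1, 2²=4, 3²=9, 4²=16, 5²≡2, 6²≡13, 7²≡3, 8²≡18, 9²≡12, 10²≡8, 11²≡6 (mod 23).
So the quadratic residues mod 23 are {1, 2, 3, 4, 6, 8, 9, 12, 13, 16, 18}.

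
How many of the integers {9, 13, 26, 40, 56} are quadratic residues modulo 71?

(9/71) = +1 → QR.
(13/71) = -1 → non-residue.
(26/71) = -1 → non-residue.
(40/71) = +1 → QR.
(56/71) = -1 → non-residue.
Total quadratic residues among the 5: 2.

2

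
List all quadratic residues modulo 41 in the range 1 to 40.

1, 2, 4, 5, 8, 9, 10, 16, 18, 20, 21, 23, 25, 31, 32, 33, 36, 37, 39, 40

Square k = 1,…,20 (k and 41−k give the same square):
1²=1, 2²=4, 3²=9, 4²=16, 5²=25, 6²=36, 7²≡8, 8²≡23, 9²≡40, 10²≡18, 11²≡39, 12²≡21, 13²≡5, 14²≡32, 15²≡20, 16²≡10, 17²≡2, 18²≡37, 19²≡33, 20²≡31 (mod 41).
So the quadratic residues mod 41 are {1, 2, 4, 5, 8, 9, 10, 16, 18, 20, 21, 23, 25, 31, 32, 33, 36, 37, 39, 40}.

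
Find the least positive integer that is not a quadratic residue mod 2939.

2

(2/2939) = −1, so 2 is the smallest positive non-residue mod 2939.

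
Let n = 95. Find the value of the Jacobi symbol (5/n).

Reciprocity: 5 ≡ 1 and 95 ≡ 3 (mod 4), so (5/95) = +(95/5).
Reduce top mod 5: now compute (0/5).
Top reduces to 0: gcd > 1, so the symbol is 0.

0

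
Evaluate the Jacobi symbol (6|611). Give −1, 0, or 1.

-1

Pull out 2: since 611 ≡ 3 (mod 8), (2/611) = -1.
Reciprocity: 3 ≡ 3 and 611 ≡ 3 (mod 4), so (3/611) = −(611/3).
Reduce top mod 3: now compute (2/3).
Pull out 2: since 3 ≡ 3 (mod 8), (2/3) = -1.
Reached (1/3) = 1. Collecting the sign flips along the way, the symbol is -1.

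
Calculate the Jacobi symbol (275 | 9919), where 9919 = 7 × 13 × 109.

1

Reciprocity: 275 ≡ 3 and 9919 ≡ 3 (mod 4), so (275/9919) = −(9919/275).
Reduce top mod 275: now compute (19/275).
Reciprocity: 19 ≡ 3 and 275 ≡ 3 (mod 4), so (19/275) = −(275/19).
Reduce top mod 19: now compute (9/19).
Reciprocity: 9 ≡ 1 and 19 ≡ 3 (mod 4), so (9/19) = +(19/9).
Reduce top mod 9: now compute (1/9).
Reached (1/9) = 1. Collecting the sign flips along the way, the symbol is +1.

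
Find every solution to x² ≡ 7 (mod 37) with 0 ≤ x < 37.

9, 28

37 ≡ 1 (mod 4), so we find a root by search.
Trying successive values, 9² = 81 ≡ 7 (mod 37). The other root is 37 − 9 = 28.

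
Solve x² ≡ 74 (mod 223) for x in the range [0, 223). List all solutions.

48, 175

Since 223 ≡ 3 (mod 4), a square root of 74 is 74^((223+1)/4) = 74^56 mod 223.
Repeated squaring: 74^2≡124, 74^4≡212, 74^8≡121, 74^16≡146, 74^32≡131 (mod 223).
74^56 = 74^(32+16+8) ≡ 175 (mod 223).
Check: 175² = 30625 ≡ 74 (mod 223). The two roots are 48 and 175.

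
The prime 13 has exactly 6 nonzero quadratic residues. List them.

Square k = 1,…,6 (k and 13−k give the same square):
1²=1, 2²=4, 3²=9, 4²≡3, 5²≡12, 6²≡10 (mod 13).
So the quadratic residues mod 13 are {1, 3, 4, 9, 10, 12}.

1,3,4,9,10,12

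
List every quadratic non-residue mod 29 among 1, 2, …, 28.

2 3 8 10 11 12 14 15 17 18 19 21 26 27

Square k = 1,…,14 (k and 29−k give the same square):
1²=1, 2²=4, 3²=9, 4²=16, 5²=25, 6²≡7, 7²≡20, 8²≡6, 9²≡23, 10²≡13, 11²≡5, 12²≡28, 13²≡24, 14²≡22 (mod 29).
The residues are {1, 4, 5, 6, 7, 9, 13, 16, 20, 22, 23, 24, 25, 28}; the non-residues are the remaining 14 nonzero classes.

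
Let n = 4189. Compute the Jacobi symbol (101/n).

-1

Reciprocity: 101 ≡ 1 and 4189 ≡ 1 (mod 4), so (101/4189) = +(4189/101).
Reduce top mod 101: now compute (48/101).
Pull out 2^4: since 101 ≡ 5 (mod 8), (2/101) = -1, so (2/101)^4 = +1.
Reciprocity: 3 ≡ 3 and 101 ≡ 1 (mod 4), so (3/101) = +(101/3).
Reduce top mod 3: now compute (2/3).
Pull out 2: since 3 ≡ 3 (mod 8), (2/3) = -1.
Reached (1/3) = 1. Collecting the sign flips along the way, the symbol is -1.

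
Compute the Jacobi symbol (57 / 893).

Reciprocity: 57 ≡ 1 and 893 ≡ 1 (mod 4), so (57/893) = +(893/57).
Reduce top mod 57: now compute (38/57).
Pull out 2: since 57 ≡ 1 (mod 8), (2/57) = +1.
Reciprocity: 19 ≡ 3 and 57 ≡ 1 (mod 4), so (19/57) = +(57/19).
Reduce top mod 19: now compute (0/19).
Top reduces to 0: gcd > 1, so the symbol is 0.

0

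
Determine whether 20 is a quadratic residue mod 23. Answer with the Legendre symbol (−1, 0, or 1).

-1

Pull out 2^2: since 23 ≡ 7 (mod 8), (2/23) = +1, so (2/23)^2 = +1.
Reciprocity: 5 ≡ 1 and 23 ≡ 3 (mod 4), so (5/23) = +(23/5).
Reduce top mod 5: now compute (3/5).
Reciprocity: 3 ≡ 3 and 5 ≡ 1 (mod 4), so (3/5) = +(5/3).
Reduce top mod 3: now compute (2/3).
Pull out 2: since 3 ≡ 3 (mod 8), (2/3) = -1.
Reached (1/3) = 1. Collecting the sign flips along the way, the symbol is -1.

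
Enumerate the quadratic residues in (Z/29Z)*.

1 4 5 6 7 9 13 16 20 22 23 24 25 28

Square k = 1,…,14 (k and 29−k give the same square):
1²=1, 2²=4, 3²=9, 4²=16, 5²=25, 6²≡7, 7²≡20, 8²≡6, 9²≡23, 10²≡13, 11²≡5, 12²≡28, 13²≡24, 14²≡22 (mod 29).
So the quadratic residues mod 29 are {1, 4, 5, 6, 7, 9, 13, 16, 20, 22, 23, 24, 25, 28}.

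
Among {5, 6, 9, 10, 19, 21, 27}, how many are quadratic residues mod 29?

(5/29) = +1 → QR.
(6/29) = +1 → QR.
(9/29) = +1 → QR.
(10/29) = -1 → non-residue.
(19/29) = -1 → non-residue.
(21/29) = -1 → non-residue.
(27/29) = -1 → non-residue.
Total quadratic residues among the 7: 3.

3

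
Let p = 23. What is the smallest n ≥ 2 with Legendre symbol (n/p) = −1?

5

(2/23) = +1, so 2 is a residue.
(3/23) = +1, so 3 is a residue.
(4/23) = +1, so 4 is a residue.
(5/23) = −1, so 5 is the smallest positive non-residue mod 23.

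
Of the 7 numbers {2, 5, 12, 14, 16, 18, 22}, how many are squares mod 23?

4

(2/23) = +1 → QR.
(5/23) = -1 → non-residue.
(12/23) = +1 → QR.
(14/23) = -1 → non-residue.
(16/23) = +1 → QR.
(18/23) = +1 → QR.
(22/23) = -1 → non-residue.
Total quadratic residues among the 7: 4.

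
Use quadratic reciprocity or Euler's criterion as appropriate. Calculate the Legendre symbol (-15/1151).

-1

Euler's criterion: (-15/1151) ≡ 1136^575 (mod 1151).
1136^2 ≡ 225 (mod 1151)
1136^4 ≡ 1132 (mod 1151)
1136^8 ≡ 361 (mod 1151)
1136^16 ≡ 258 (mod 1151)
1136^32 ≡ 957 (mod 1151)
1136^64 ≡ 804 (mod 1151)
1136^128 ≡ 705 (mod 1151)
1136^256 ≡ 944 (mod 1151)
1136^512 ≡ 262 (mod 1151)
1136^575 = 1136^(512+32+16+8+4+2+1) ≡ 1150 (mod 1151).
Result is 1150 ≡ −1, so (-15/1151) = −1.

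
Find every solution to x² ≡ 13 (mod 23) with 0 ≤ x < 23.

6, 17

Since 23 ≡ 3 (mod 4), a square root of 13 is 13^((23+1)/4) = 13^6 mod 23.
Repeated squaring: 13^2≡8, 13^4≡18 (mod 23).
13^6 = 13^(4+2) ≡ 6 (mod 23).
Check: 6² = 36 ≡ 13 (mod 23). The two roots are 6 and 17.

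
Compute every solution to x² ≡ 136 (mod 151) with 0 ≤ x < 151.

Since 151 ≡ 3 (mod 4), a square root of 136 is 136^((151+1)/4) = 136^38 mod 151.
Repeated squaring: 136^2≡74, 136^4≡40, 136^8≡90, 136^16≡97, 136^32≡47 (mod 151).
136^38 = 136^(32+4+2) ≡ 49 (mod 151).
Check: 49² = 2401 ≡ 136 (mod 151). The two roots are 49 and 102.

49, 102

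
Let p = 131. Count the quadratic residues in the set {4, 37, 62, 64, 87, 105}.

(4/131) = +1 → QR.
(37/131) = -1 → non-residue.
(62/131) = +1 → QR.
(64/131) = +1 → QR.
(87/131) = -1 → non-residue.
(105/131) = +1 → QR.
Total quadratic residues among the 6: 4.

4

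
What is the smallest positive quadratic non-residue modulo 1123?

(2/1123) = −1, so 2 is the smallest positive non-residue mod 1123.

2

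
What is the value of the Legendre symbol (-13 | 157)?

1

Euler's criterion: (-13/157) ≡ 144^78 (mod 157).
144^2 ≡ 12 (mod 157)
144^4 ≡ 144 (mod 157)
144^8 ≡ 12 (mod 157)
144^16 ≡ 144 (mod 157)
144^32 ≡ 12 (mod 157)
144^64 ≡ 144 (mod 157)
144^78 = 144^(64+8+4+2) ≡ 1 (mod 157).
Result is 1, so (-13/157) = 1.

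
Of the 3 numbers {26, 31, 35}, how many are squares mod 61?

0

(26/61) = -1 → non-residue.
(31/61) = -1 → non-residue.
(35/61) = -1 → non-residue.
Total quadratic residues among the 3: 0.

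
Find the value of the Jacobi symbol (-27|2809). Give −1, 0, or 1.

First reduce: -27 ≡ 2782 (mod 2809).
Pull out 2: since 2809 ≡ 1 (mod 8), (2/2809) = +1.
Reciprocity: 1391 ≡ 3 and 2809 ≡ 1 (mod 4), so (1391/2809) = +(2809/1391).
Reduce top mod 1391: now compute (27/1391).
Reciprocity: 27 ≡ 3 and 1391 ≡ 3 (mod 4), so (27/1391) = −(1391/27).
Reduce top mod 27: now compute (14/27).
Pull out 2: since 27 ≡ 3 (mod 8), (2/27) = -1.
Reciprocity: 7 ≡ 3 and 27 ≡ 3 (mod 4), so (7/27) = −(27/7).
Reduce top mod 7: now compute (6/7).
Pull out 2: since 7 ≡ 7 (mod 8), (2/7) = +1.
Reciprocity: 3 ≡ 3 and 7 ≡ 3 (mod 4), so (3/7) = −(7/3).
Reduce top mod 3: now compute (1/3).
Reached (1/3) = 1. Collecting the sign flips along the way, the symbol is +1.

1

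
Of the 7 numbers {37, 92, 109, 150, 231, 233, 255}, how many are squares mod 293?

5

(37/293) = +1 → QR.
(92/293) = -1 → non-residue.
(109/293) = +1 → QR.
(150/293) = +1 → QR.
(231/293) = -1 → non-residue.
(233/293) = +1 → QR.
(255/293) = +1 → QR.
Total quadratic residues among the 7: 5.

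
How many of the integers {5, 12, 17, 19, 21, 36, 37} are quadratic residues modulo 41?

4

(5/41) = +1 → QR.
(12/41) = -1 → non-residue.
(17/41) = -1 → non-residue.
(19/41) = -1 → non-residue.
(21/41) = +1 → QR.
(36/41) = +1 → QR.
(37/41) = +1 → QR.
Total quadratic residues among the 7: 4.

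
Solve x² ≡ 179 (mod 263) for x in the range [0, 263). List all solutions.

53, 210

Since 263 ≡ 3 (mod 4), a square root of 179 is 179^((263+1)/4) = 179^66 mod 263.
Repeated squaring: 179^2≡218, 179^4≡184, 179^8≡192, 179^16≡44, 179^32≡95, 179^64≡83 (mod 263).
179^66 = 179^(64+2) ≡ 210 (mod 263).
Check: 210² = 44100 ≡ 179 (mod 263). The two roots are 53 and 210.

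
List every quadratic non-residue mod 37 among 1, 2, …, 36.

Square k = 1,…,18 (k and 37−k give the same square):
1²=1, 2²=4, 3²=9, 4²=16, 5²=25, 6²=36, 7²≡12, 8²≡27, 9²≡7, 10²≡26, 11²≡10, 12²≡33, 13²≡21, 14²≡11, 15²≡3, 16²≡34, 17²≡30, 18²≡28 (mod 37).
The residues are {1, 3, 4, 7, 9, 10, 11, 12, 16, 21, 25, 26, 27, 28, 30, 33, 34, 36}; the non-residues are the remaining 18 nonzero classes.

2,5,6,8,13,14,15,17,18,19,20,22,23,24,29,31,32,35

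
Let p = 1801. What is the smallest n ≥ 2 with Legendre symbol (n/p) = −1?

11

(2/1801) = +1, so 2 is a residue.
(3/1801) = +1, so 3 is a residue.
(4/1801) = +1, so 4 is a residue.
(5/1801) = +1, so 5 is a residue.
(6/1801) = +1, so 6 is a residue.
(7/1801) = +1, so 7 is a residue.
(8/1801) = +1, so 8 is a residue.
(9/1801) = +1, so 9 is a residue.
(10/1801) = +1, so 10 is a residue.
(11/1801) = −1, so 11 is the smallest positive non-residue mod 1801.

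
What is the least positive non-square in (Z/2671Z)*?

(2/2671) = +1, so 2 is a residue.
(3/2671) = −1, so 3 is the smallest positive non-residue mod 2671.

3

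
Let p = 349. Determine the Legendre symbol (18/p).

-1

Euler's criterion: (18/349) ≡ 18^174 (mod 349).
18^2 ≡ 324 (mod 349)
18^4 ≡ 276 (mod 349)
18^8 ≡ 94 (mod 349)
18^16 ≡ 111 (mod 349)
18^32 ≡ 106 (mod 349)
18^64 ≡ 68 (mod 349)
18^128 ≡ 87 (mod 349)
18^174 = 18^(128+32+8+4+2) ≡ 348 (mod 349).
Result is 348 ≡ −1, so (18/349) = −1.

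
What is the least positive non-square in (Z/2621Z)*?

(2/2621) = −1, so 2 is the smallest positive non-residue mod 2621.

2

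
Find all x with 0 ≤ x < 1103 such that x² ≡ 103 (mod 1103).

521, 582

Since 1103 ≡ 3 (mod 4), a square root of 103 is 103^((1103+1)/4) = 103^276 mod 1103.
Repeated squaring: 103^2≡682, 103^4≡761, 103^8≡46, 103^16≡1013, 103^32≡379, 103^64≡251, 103^128≡130, 103^256≡355 (mod 1103).
103^276 = 103^(256+16+4) ≡ 582 (mod 1103).
Check: 582² = 338724 ≡ 103 (mod 1103). The two roots are 521 and 582.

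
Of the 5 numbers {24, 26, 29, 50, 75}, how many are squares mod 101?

1

(24/101) = +1 → QR.
(26/101) = -1 → non-residue.
(29/101) = -1 → non-residue.
(50/101) = -1 → non-residue.
(75/101) = -1 → non-residue.
Total quadratic residues among the 5: 1.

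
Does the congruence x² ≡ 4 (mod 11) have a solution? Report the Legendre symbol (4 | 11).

Pull out 2^2: since 11 ≡ 3 (mod 8), (2/11) = -1, so (2/11)^2 = +1.
Reached (1/11) = 1. Collecting the sign flips along the way, the symbol is +1.

1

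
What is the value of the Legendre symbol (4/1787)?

Pull out 2^2: since 1787 ≡ 3 (mod 8), (2/1787) = -1, so (2/1787)^2 = +1.
Reached (1/1787) = 1. Collecting the sign flips along the way, the symbol is +1.

1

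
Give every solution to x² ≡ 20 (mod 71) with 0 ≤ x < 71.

Since 71 ≡ 3 (mod 4), a square root of 20 is 20^((71+1)/4) = 20^18 mod 71.
Repeated squaring: 20^2≡45, 20^4≡37, 20^8≡20, 20^16≡45 (mod 71).
20^18 = 20^(16+2) ≡ 37 (mod 71).
Check: 37² = 1369 ≡ 20 (mod 71). The two roots are 34 and 37.

34, 37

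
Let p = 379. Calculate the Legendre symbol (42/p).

Pull out 2: since 379 ≡ 3 (mod 8), (2/379) = -1.
Reciprocity: 21 ≡ 1 and 379 ≡ 3 (mod 4), so (21/379) = +(379/21).
Reduce top mod 21: now compute (1/21).
Reached (1/21) = 1. Collecting the sign flips along the way, the symbol is -1.

-1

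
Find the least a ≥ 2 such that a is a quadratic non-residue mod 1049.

(2/1049) = +1, so 2 is a residue.
(3/1049) = −1, so 3 is the smallest positive non-residue mod 1049.

3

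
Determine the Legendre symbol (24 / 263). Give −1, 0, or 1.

1

Euler's criterion: (24/263) ≡ 24^131 (mod 263).
24^2 ≡ 50 (mod 263)
24^4 ≡ 133 (mod 263)
24^8 ≡ 68 (mod 263)
24^16 ≡ 153 (mod 263)
24^32 ≡ 2 (mod 263)
24^64 ≡ 4 (mod 263)
24^128 ≡ 16 (mod 263)
24^131 = 24^(128+2+1) ≡ 1 (mod 263).
Result is 1, so (24/263) = 1.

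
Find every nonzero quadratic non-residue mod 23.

5 7 10 11 14 15 17 19 20 21 22

Square k = 1,…,11 (k and 23−k give the same square):
1²=1, 2²=4, 3²=9, 4²=16, 5²≡2, 6²≡13, 7²≡3, 8²≡18, 9²≡12, 10²≡8, 11²≡6 (mod 23).
The residues are {1, 2, 3, 4, 6, 8, 9, 12, 13, 16, 18}; the non-residues are the remaining 11 nonzero classes.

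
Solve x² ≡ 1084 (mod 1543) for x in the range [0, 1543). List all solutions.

140, 1403

Since 1543 ≡ 3 (mod 4), a square root of 1084 is 1084^((1543+1)/4) = 1084^386 mod 1543.
Repeated squaring: 1084^2≡833, 1084^4≡1082, 1084^8≡1130, 1084^16≡839, 1084^32≡313, 1084^64≡760, 1084^128≡518, 1084^256≡1385 (mod 1543).
1084^386 = 1084^(256+128+2) ≡ 1403 (mod 1543).
Check: 1403² = 1968409 ≡ 1084 (mod 1543). The two roots are 140 and 1403.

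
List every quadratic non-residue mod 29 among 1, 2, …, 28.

2, 3, 8, 10, 11, 12, 14, 15, 17, 18, 19, 21, 26, 27

Square k = 1,…,14 (k and 29−k give the same square):
1²=1, 2²=4, 3²=9, 4²=16, 5²=25, 6²≡7, 7²≡20, 8²≡6, 9²≡23, 10²≡13, 11²≡5, 12²≡28, 13²≡24, 14²≡22 (mod 29).
The residues are {1, 4, 5, 6, 7, 9, 13, 16, 20, 22, 23, 24, 25, 28}; the non-residues are the remaining 14 nonzero classes.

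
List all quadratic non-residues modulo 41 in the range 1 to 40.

Square k = 1,…,20 (k and 41−k give the same square):
1²=1, 2²=4, 3²=9, 4²=16, 5²=25, 6²=36, 7²≡8, 8²≡23, 9²≡40, 10²≡18, 11²≡39, 12²≡21, 13²≡5, 14²≡32, 15²≡20, 16²≡10, 17²≡2, 18²≡37, 19²≡33, 20²≡31 (mod 41).
The residues are {1, 2, 4, 5, 8, 9, 10, 16, 18, 20, 21, 23, 25, 31, 32, 33, 36, 37, 39, 40}; the non-residues are the remaining 20 nonzero classes.

3,6,7,11,12,13,14,15,17,19,22,24,26,27,28,29,30,34,35,38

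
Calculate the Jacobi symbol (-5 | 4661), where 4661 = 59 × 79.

First reduce: -5 ≡ 4656 (mod 4661).
Pull out 2^4: since 4661 ≡ 5 (mod 8), (2/4661) = -1, so (2/4661)^4 = +1.
Reciprocity: 291 ≡ 3 and 4661 ≡ 1 (mod 4), so (291/4661) = +(4661/291).
Reduce top mod 291: now compute (5/291).
Reciprocity: 5 ≡ 1 and 291 ≡ 3 (mod 4), so (5/291) = +(291/5).
Reduce top mod 5: now compute (1/5).
Reached (1/5) = 1. Collecting the sign flips along the way, the symbol is +1.

1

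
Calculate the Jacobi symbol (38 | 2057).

1

Pull out 2: since 2057 ≡ 1 (mod 8), (2/2057) = +1.
Reciprocity: 19 ≡ 3 and 2057 ≡ 1 (mod 4), so (19/2057) = +(2057/19).
Reduce top mod 19: now compute (5/19).
Reciprocity: 5 ≡ 1 and 19 ≡ 3 (mod 4), so (5/19) = +(19/5).
Reduce top mod 5: now compute (4/5).
Pull out 2^2: since 5 ≡ 5 (mod 8), (2/5) = -1, so (2/5)^2 = +1.
Reached (1/5) = 1. Collecting the sign flips along the way, the symbol is +1.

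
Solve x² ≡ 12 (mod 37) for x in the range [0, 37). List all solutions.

7, 30

37 ≡ 1 (mod 4), so we find a root by search.
Trying successive values, 7² = 49 ≡ 12 (mod 37). The other root is 37 − 7 = 30.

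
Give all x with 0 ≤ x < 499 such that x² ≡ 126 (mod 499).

25, 474

Since 499 ≡ 3 (mod 4), a square root of 126 is 126^((499+1)/4) = 126^125 mod 499.
Repeated squaring: 126^2≡407, 126^4≡480, 126^8≡361, 126^16≡82, 126^32≡237, 126^64≡281 (mod 499).
126^125 = 126^(64+32+16+8+4+1) ≡ 25 (mod 499).
Check: 25² = 625 ≡ 126 (mod 499). The two roots are 25 and 474.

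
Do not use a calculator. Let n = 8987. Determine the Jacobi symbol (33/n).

Reciprocity: 33 ≡ 1 and 8987 ≡ 3 (mod 4), so (33/8987) = +(8987/33).
Reduce top mod 33: now compute (11/33).
Reciprocity: 11 ≡ 3 and 33 ≡ 1 (mod 4), so (11/33) = +(33/11).
Reduce top mod 11: now compute (0/11).
Top reduces to 0: gcd > 1, so the symbol is 0.

0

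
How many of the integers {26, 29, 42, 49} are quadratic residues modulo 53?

3

(26/53) = -1 → non-residue.
(29/53) = +1 → QR.
(42/53) = +1 → QR.
(49/53) = +1 → QR.
Total quadratic residues among the 4: 3.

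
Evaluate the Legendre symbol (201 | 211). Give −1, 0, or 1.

Reciprocity: 201 ≡ 1 and 211 ≡ 3 (mod 4), so (201/211) = +(211/201).
Reduce top mod 201: now compute (10/201).
Pull out 2: since 201 ≡ 1 (mod 8), (2/201) = +1.
Reciprocity: 5 ≡ 1 and 201 ≡ 1 (mod 4), so (5/201) = +(201/5).
Reduce top mod 5: now compute (1/5).
Reached (1/5) = 1. Collecting the sign flips along the way, the symbol is +1.

1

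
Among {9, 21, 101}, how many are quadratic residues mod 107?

2

(9/107) = +1 → QR.
(21/107) = -1 → non-residue.
(101/107) = +1 → QR.
Total quadratic residues among the 3: 2.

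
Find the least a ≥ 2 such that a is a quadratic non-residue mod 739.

2

(2/739) = −1, so 2 is the smallest positive non-residue mod 739.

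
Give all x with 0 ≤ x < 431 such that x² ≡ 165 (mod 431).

Since 431 ≡ 3 (mod 4), a square root of 165 is 165^((431+1)/4) = 165^108 mod 431.
Repeated squaring: 165^2≡72, 165^4≡12, 165^8≡144, 165^16≡48, 165^32≡149, 165^64≡220 (mod 431).
165^108 = 165^(64+32+8+4) ≡ 96 (mod 431).
Check: 96² = 9216 ≡ 165 (mod 431). The two roots are 96 and 335.

96, 335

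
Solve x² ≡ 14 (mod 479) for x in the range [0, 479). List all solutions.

79, 400

Since 479 ≡ 3 (mod 4), a square root of 14 is 14^((479+1)/4) = 14^120 mod 479.
Repeated squaring: 14^2≡196, 14^4≡96, 14^8≡115, 14^16≡292, 14^32≡2, 14^64≡4 (mod 479).
14^120 = 14^(64+32+16+8) ≡ 400 (mod 479).
Check: 400² = 160000 ≡ 14 (mod 479). The two roots are 79 and 400.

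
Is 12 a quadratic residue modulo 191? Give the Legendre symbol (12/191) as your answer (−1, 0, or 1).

1

Euler's criterion: (12/191) ≡ 12^95 (mod 191).
12^2 ≡ 144 (mod 191)
12^4 ≡ 108 (mod 191)
12^8 ≡ 13 (mod 191)
12^16 ≡ 169 (mod 191)
12^32 ≡ 102 (mod 191)
12^64 ≡ 90 (mod 191)
12^95 = 12^(64+16+8+4+2+1) ≡ 1 (mod 191).
Result is 1, so (12/191) = 1.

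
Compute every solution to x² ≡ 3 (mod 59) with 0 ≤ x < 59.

11, 48

Since 59 ≡ 3 (mod 4), a square root of 3 is 3^((59+1)/4) = 3^15 mod 59.
Repeated squaring: 3^2≡9, 3^4≡22, 3^8≡12 (mod 59).
3^15 = 3^(8+4+2+1) ≡ 48 (mod 59).
Check: 48² = 2304 ≡ 3 (mod 59). The two roots are 11 and 48.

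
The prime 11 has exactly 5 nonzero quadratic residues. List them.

Square k = 1,…,5 (k and 11−k give the same square):
1²=1, 2²=4, 3²=9, 4²≡5, 5²≡3 (mod 11).
So the quadratic residues mod 11 are {1, 3, 4, 5, 9}.

1,3,4,5,9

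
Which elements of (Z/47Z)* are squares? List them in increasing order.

Square k = 1,…,23 (k and 47−k give the same square):
1²=1, 2²=4, 3²=9, 4²=16, 5²=25, 6²=36, 7²≡2, 8²≡17, 9²≡34, 10²≡6, 11²≡27, 12²≡3, 13²≡28, 14²≡8, 15²≡37, 16²≡21, 17²≡7, 18²≡42, 19²≡32, 20²≡24, 21²≡18, 22²≡14, 23²≡12 (mod 47).
So the quadratic residues mod 47 are {1, 2, 3, 4, 6, 7, 8, 9, 12, 14, 16, 17, 18, 21, 24, 25, 27, 28, 32, 34, 36, 37, 42}.

1, 2, 3, 4, 6, 7, 8, 9, 12, 14, 16, 17, 18, 21, 24, 25, 27, 28, 32, 34, 36, 37, 42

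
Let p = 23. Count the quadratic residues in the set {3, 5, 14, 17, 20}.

1

(3/23) = +1 → QR.
(5/23) = -1 → non-residue.
(14/23) = -1 → non-residue.
(17/23) = -1 → non-residue.
(20/23) = -1 → non-residue.
Total quadratic residues among the 5: 1.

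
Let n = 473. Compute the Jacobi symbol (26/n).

Pull out 2: since 473 ≡ 1 (mod 8), (2/473) = +1.
Reciprocity: 13 ≡ 1 and 473 ≡ 1 (mod 4), so (13/473) = +(473/13).
Reduce top mod 13: now compute (5/13).
Reciprocity: 5 ≡ 1 and 13 ≡ 1 (mod 4), so (5/13) = +(13/5).
Reduce top mod 5: now compute (3/5).
Reciprocity: 3 ≡ 3 and 5 ≡ 1 (mod 4), so (3/5) = +(5/3).
Reduce top mod 3: now compute (2/3).
Pull out 2: since 3 ≡ 3 (mod 8), (2/3) = -1.
Reached (1/3) = 1. Collecting the sign flips along the way, the symbol is -1.

-1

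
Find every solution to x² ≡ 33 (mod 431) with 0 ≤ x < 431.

59, 372

Since 431 ≡ 3 (mod 4), a square root of 33 is 33^((431+1)/4) = 33^108 mod 431.
Repeated squaring: 33^2≡227, 33^4≡240, 33^8≡277, 33^16≡11, 33^32≡121, 33^64≡418 (mod 431).
33^108 = 33^(64+32+8+4) ≡ 59 (mod 431).
Check: 59² = 3481 ≡ 33 (mod 431). The two roots are 59 and 372.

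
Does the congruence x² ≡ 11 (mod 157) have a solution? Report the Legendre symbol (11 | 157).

Euler's criterion: (11/157) ≡ 11^78 (mod 157).
11^2 ≡ 121 (mod 157)
11^4 ≡ 40 (mod 157)
11^8 ≡ 30 (mod 157)
11^16 ≡ 115 (mod 157)
11^32 ≡ 37 (mod 157)
11^64 ≡ 113 (mod 157)
11^78 = 11^(64+8+4+2) ≡ 1 (mod 157).
Result is 1, so (11/157) = 1.

1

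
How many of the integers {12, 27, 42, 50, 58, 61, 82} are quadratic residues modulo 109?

4

(12/109) = +1 → QR.
(27/109) = +1 → QR.
(42/109) = -1 → non-residue.
(50/109) = -1 → non-residue.
(58/109) = -1 → non-residue.
(61/109) = +1 → QR.
(82/109) = +1 → QR.
Total quadratic residues among the 7: 4.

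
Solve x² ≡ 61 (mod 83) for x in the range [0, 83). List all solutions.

Since 83 ≡ 3 (mod 4), a square root of 61 is 61^((83+1)/4) = 61^21 mod 83.
Repeated squaring: 61^2≡69, 61^4≡30, 61^8≡70, 61^16≡3 (mod 83).
61^21 = 61^(16+4+1) ≡ 12 (mod 83).
Check: 12² = 144 ≡ 61 (mod 83). The two roots are 12 and 71.

12, 71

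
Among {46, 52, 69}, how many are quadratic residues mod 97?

(46/97) = -1 → non-residue.
(52/97) = -1 → non-residue.
(69/97) = -1 → non-residue.
Total quadratic residues among the 3: 0.

0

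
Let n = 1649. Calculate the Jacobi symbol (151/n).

1

Reciprocity: 151 ≡ 3 and 1649 ≡ 1 (mod 4), so (151/1649) = +(1649/151).
Reduce top mod 151: now compute (139/151).
Reciprocity: 139 ≡ 3 and 151 ≡ 3 (mod 4), so (139/151) = −(151/139).
Reduce top mod 139: now compute (12/139).
Pull out 2^2: since 139 ≡ 3 (mod 8), (2/139) = -1, so (2/139)^2 = +1.
Reciprocity: 3 ≡ 3 and 139 ≡ 3 (mod 4), so (3/139) = −(139/3).
Reduce top mod 3: now compute (1/3).
Reached (1/3) = 1. Collecting the sign flips along the way, the symbol is +1.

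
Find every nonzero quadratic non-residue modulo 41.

Square k = 1,…,20 (k and 41−k give the same square):
1²=1, 2²=4, 3²=9, 4²=16, 5²=25, 6²=36, 7²≡8, 8²≡23, 9²≡40, 10²≡18, 11²≡39, 12²≡21, 13²≡5, 14²≡32, 15²≡20, 16²≡10, 17²≡2, 18²≡37, 19²≡33, 20²≡31 (mod 41).
The residues are {1, 2, 4, 5, 8, 9, 10, 16, 18, 20, 21, 23, 25, 31, 32, 33, 36, 37, 39, 40}; the non-residues are the remaining 20 nonzero classes.

3, 6, 7, 11, 12, 13, 14, 15, 17, 19, 22, 24, 26, 27, 28, 29, 30, 34, 35, 38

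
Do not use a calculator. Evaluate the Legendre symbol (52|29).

Euler's criterion: (52/29) ≡ 23^14 (mod 29).
23^2 ≡ 7 (mod 29)
23^4 ≡ 20 (mod 29)
23^8 ≡ 23 (mod 29)
23^14 = 23^(8+4+2) ≡ 1 (mod 29).
Result is 1, so (52/29) = 1.

1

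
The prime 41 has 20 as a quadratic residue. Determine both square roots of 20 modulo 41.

15, 26

41 ≡ 1 (mod 4), so we find a root by search.
Trying successive values, 15² = 225 ≡ 20 (mod 41). The other root is 41 − 15 = 26.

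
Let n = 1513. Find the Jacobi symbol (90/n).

Pull out 2: since 1513 ≡ 1 (mod 8), (2/1513) = +1.
Reciprocity: 45 ≡ 1 and 1513 ≡ 1 (mod 4), so (45/1513) = +(1513/45).
Reduce top mod 45: now compute (28/45).
Pull out 2^2: since 45 ≡ 5 (mod 8), (2/45) = -1, so (2/45)^2 = +1.
Reciprocity: 7 ≡ 3 and 45 ≡ 1 (mod 4), so (7/45) = +(45/7).
Reduce top mod 7: now compute (3/7).
Reciprocity: 3 ≡ 3 and 7 ≡ 3 (mod 4), so (3/7) = −(7/3).
Reduce top mod 3: now compute (1/3).
Reached (1/3) = 1. Collecting the sign flips along the way, the symbol is -1.

-1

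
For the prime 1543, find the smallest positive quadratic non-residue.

3

(2/1543) = +1, so 2 is a residue.
(3/1543) = −1, so 3 is the smallest positive non-residue mod 1543.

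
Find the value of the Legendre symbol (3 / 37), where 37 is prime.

1

Reciprocity: 3 ≡ 3 and 37 ≡ 1 (mod 4), so (3/37) = +(37/3).
Reduce top mod 3: now compute (1/3).
Reached (1/3) = 1. Collecting the sign flips along the way, the symbol is +1.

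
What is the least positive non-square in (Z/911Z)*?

(2/911) = +1, so 2 is a residue.
(3/911) = +1, so 3 is a residue.
(4/911) = +1, so 4 is a residue.
(5/911) = +1, so 5 is a residue.
(6/911) = +1, so 6 is a residue.
(7/911) = −1, so 7 is the smallest positive non-residue mod 911.

7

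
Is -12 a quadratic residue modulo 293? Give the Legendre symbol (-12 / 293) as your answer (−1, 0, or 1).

-1

Euler's criterion: (-12/293) ≡ 281^146 (mod 293).
281^2 ≡ 144 (mod 293)
281^4 ≡ 226 (mod 293)
281^8 ≡ 94 (mod 293)
281^16 ≡ 46 (mod 293)
281^32 ≡ 65 (mod 293)
281^64 ≡ 123 (mod 293)
281^128 ≡ 186 (mod 293)
281^146 = 281^(128+16+2) ≡ 292 (mod 293).
Result is 292 ≡ −1, so (-12/293) = −1.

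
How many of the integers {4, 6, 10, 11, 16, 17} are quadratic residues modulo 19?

(4/19) = +1 → QR.
(6/19) = +1 → QR.
(10/19) = -1 → non-residue.
(11/19) = +1 → QR.
(16/19) = +1 → QR.
(17/19) = +1 → QR.
Total quadratic residues among the 6: 5.

5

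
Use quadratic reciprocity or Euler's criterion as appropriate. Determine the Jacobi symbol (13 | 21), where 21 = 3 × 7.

Reciprocity: 13 ≡ 1 and 21 ≡ 1 (mod 4), so (13/21) = +(21/13).
Reduce top mod 13: now compute (8/13).
Pull out 2^3: since 13 ≡ 5 (mod 8), (2/13) = -1, so (2/13)^3 = -1.
Reached (1/13) = 1. Collecting the sign flips along the way, the symbol is -1.

-1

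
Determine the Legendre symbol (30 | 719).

1

Pull out 2: since 719 ≡ 7 (mod 8), (2/719) = +1.
Reciprocity: 15 ≡ 3 and 719 ≡ 3 (mod 4), so (15/719) = −(719/15).
Reduce top mod 15: now compute (14/15).
Pull out 2: since 15 ≡ 7 (mod 8), (2/15) = +1.
Reciprocity: 7 ≡ 3 and 15 ≡ 3 (mod 4), so (7/15) = −(15/7).
Reduce top mod 7: now compute (1/7).
Reached (1/7) = 1. Collecting the sign flips along the way, the symbol is +1.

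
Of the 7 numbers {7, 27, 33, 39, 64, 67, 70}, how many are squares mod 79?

(7/79) = -1 → non-residue.
(27/79) = -1 → non-residue.
(33/79) = -1 → non-residue.
(39/79) = -1 → non-residue.
(64/79) = +1 → QR.
(67/79) = +1 → QR.
(70/79) = -1 → non-residue.
Total quadratic residues among the 7: 2.

2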